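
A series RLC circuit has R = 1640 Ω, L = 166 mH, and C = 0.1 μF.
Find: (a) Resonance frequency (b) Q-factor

Step 1 — Resonance condition Im(Z)=0 gives ω₀ = 1/√(LC).
Step 2 — ω₀ = 1/√(0.166·1e-07) = 7762 rad/s.
Step 3 — f₀ = ω₀/(2π) = 1235 Hz.
Step 4 — Series Q: Q = ω₀L/R = 7762·0.166/1640 = 0.7856.

(a) f₀ = 1235 Hz  (b) Q = 0.7856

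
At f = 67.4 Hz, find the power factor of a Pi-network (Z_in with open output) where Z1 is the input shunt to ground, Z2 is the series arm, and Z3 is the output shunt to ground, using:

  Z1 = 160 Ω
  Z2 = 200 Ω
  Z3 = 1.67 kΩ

Step 1 — Angular frequency: ω = 2π·f = 2π·67.4 = 423.5 rad/s.
Step 2 — Component impedances:
  Z1: Z = R = 160 Ω
  Z2: Z = R = 200 Ω
  Z3: Z = R = 1670 Ω
Step 3 — With open output, the series arm Z2 and the output shunt Z3 appear in series to ground: Z2 + Z3 = 1870 Ω.
Step 4 — Parallel with input shunt Z1: Z_in = Z1 || (Z2 + Z3) = 147.4 Ω = 147.4∠0.0° Ω.
Step 5 — Power factor: PF = cos(φ) = Re(Z)/|Z| = 147.4/147.4 = 1.
Step 6 — Type: Im(Z) = 0 ⇒ unity (phase φ = 0.0°).

PF = 1 (unity, φ = 0.0°)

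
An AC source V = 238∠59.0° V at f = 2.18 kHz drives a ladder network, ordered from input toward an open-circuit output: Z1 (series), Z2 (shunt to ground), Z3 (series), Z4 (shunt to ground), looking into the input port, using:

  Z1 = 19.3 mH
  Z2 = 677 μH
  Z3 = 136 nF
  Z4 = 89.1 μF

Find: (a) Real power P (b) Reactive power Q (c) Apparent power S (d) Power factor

Step 1 — Angular frequency: ω = 2π·f = 2π·2180 = 1.37e+04 rad/s.
Step 2 — Component impedances:
  Z1: Z = jωL = j·1.37e+04·0.0193 = 0 + j264.4 Ω
  Z2: Z = jωL = j·1.37e+04·0.000677 = 0 + j9.273 Ω
  Z3: Z = 1/(jωC) = -j/(ω·C) = 0 - j536.8 Ω
  Z4: Z = 1/(jωC) = -j/(ω·C) = 0 - j0.8194 Ω
Step 3 — Ladder network (open output): work backward from the far end, alternating series and parallel combinations. Z_in = 0 + j273.8 Ω = 273.8∠90.0° Ω.
Step 4 — Source phasor: V = 238∠59.0° V = 122.6 + j204 V.
Step 5 — Current: I = V / Z = 0.7451 - j0.4477 A = 0.8693∠-31.0° A.
Step 6 — Complex power: S = V·I* = 0 + j206.9 VA.
Step 7 — Real power: P = Re(S) = 0 W.
Step 8 — Reactive power: Q = Im(S) = 206.9 VAR.
Step 9 — Apparent power: |S| = 206.9 VA.
Step 10 — Power factor: PF = P/|S| = 0 (lagging).

(a) P = 0 W  (b) Q = 206.9 VAR  (c) S = 206.9 VA  (d) PF = 0 (lagging)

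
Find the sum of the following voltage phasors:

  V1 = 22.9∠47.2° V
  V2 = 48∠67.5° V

Step 1 — Convert each phasor to rectangular form:
  V1 = 22.9·(cos(47.2°) + j·sin(47.2°)) = 15.56 + j16.8 V
  V2 = 48·(cos(67.5°) + j·sin(67.5°)) = 18.37 + j44.35 V
Step 2 — Sum components: V_total = 33.93 + j61.15 V.
Step 3 — Convert to polar: |V_total| = 69.93 V, ∠V_total = 61.0°.

V_total = 69.93∠61.0° V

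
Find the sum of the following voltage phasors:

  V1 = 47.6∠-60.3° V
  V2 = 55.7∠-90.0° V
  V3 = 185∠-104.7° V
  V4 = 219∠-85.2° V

Step 1 — Convert each phasor to rectangular form:
  V1 = 47.6·(cos(-60.3°) + j·sin(-60.3°)) = 23.58 - j41.35 V
  V2 = 55.7·(cos(-90.0°) + j·sin(-90.0°)) = 0 - j55.7 V
  V3 = 185·(cos(-104.7°) + j·sin(-104.7°)) = -46.95 - j178.9 V
  V4 = 219·(cos(-85.2°) + j·sin(-85.2°)) = 18.33 - j218.2 V
Step 2 — Sum components: V_total = -5.036 - j494.2 V.
Step 3 — Convert to polar: |V_total| = 494.2 V, ∠V_total = -90.6°.

V_total = 494.2∠-90.6° V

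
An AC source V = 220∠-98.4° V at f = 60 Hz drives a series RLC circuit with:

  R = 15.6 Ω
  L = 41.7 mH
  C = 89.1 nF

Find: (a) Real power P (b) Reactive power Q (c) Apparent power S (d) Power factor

Step 1 — Angular frequency: ω = 2π·f = 2π·60 = 377 rad/s.
Step 2 — Component impedances:
  R: Z = R = 15.6 Ω
  L: Z = jωL = j·377·0.0417 = 0 + j15.72 Ω
  C: Z = 1/(jωC) = -j/(ω·C) = 0 - j2.977e+04 Ω
Step 3 — Series combination: Z_total = R + L + C = 15.6 - j2.976e+04 Ω = 2.976e+04∠-90.0° Ω.
Step 4 — Source phasor: V = 220∠-98.4° V = -32.14 - j217.6 V.
Step 5 — Current: I = V / Z = 0.007314 - j0.001084 A = 0.007394∠-8.4° A.
Step 6 — Complex power: S = V·I* = 0.0008528 - j1.627 VA.
Step 7 — Real power: P = Re(S) = 0.0008528 W.
Step 8 — Reactive power: Q = Im(S) = -1.627 VAR.
Step 9 — Apparent power: |S| = 1.627 VA.
Step 10 — Power factor: PF = P/|S| = 0.0005243 (leading).

(a) P = 0.0008528 W  (b) Q = -1.627 VAR  (c) S = 1.627 VA  (d) PF = 0.0005243 (leading)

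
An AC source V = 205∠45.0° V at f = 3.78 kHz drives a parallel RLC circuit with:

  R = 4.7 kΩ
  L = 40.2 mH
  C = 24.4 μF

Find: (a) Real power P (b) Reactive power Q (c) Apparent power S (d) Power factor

Step 1 — Angular frequency: ω = 2π·f = 2π·3780 = 2.375e+04 rad/s.
Step 2 — Component impedances:
  R: Z = R = 4700 Ω
  L: Z = jωL = j·2.375e+04·0.0402 = 0 + j954.8 Ω
  C: Z = 1/(jωC) = -j/(ω·C) = 0 - j1.726 Ω
Step 3 — Parallel combination: 1/Z_total = 1/R + 1/L + 1/C; Z_total = 0.0006358 - j1.729 Ω = 1.729∠-90.0° Ω.
Step 4 — Source phasor: V = 205∠45.0° V = 145 + j145 V.
Step 5 — Current: I = V / Z = -83.82 + j83.88 A = 118.6∠135.0° A.
Step 6 — Complex power: S = V·I* = 8.941 - j2.431e+04 VA.
Step 7 — Real power: P = Re(S) = 8.941 W.
Step 8 — Reactive power: Q = Im(S) = -2.431e+04 VAR.
Step 9 — Apparent power: |S| = 2.431e+04 VA.
Step 10 — Power factor: PF = P/|S| = 0.0003678 (leading).

(a) P = 8.941 W  (b) Q = -2.431e+04 VAR  (c) S = 2.431e+04 VA  (d) PF = 0.0003678 (leading)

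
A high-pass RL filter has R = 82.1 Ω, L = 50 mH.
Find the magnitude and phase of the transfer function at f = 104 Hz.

Step 1 — Angular frequency: ω = 2π·104 = 653.5 rad/s.
Step 2 — Transfer function: H(jω) = jωL/(R + jωL).
Step 3 — Numerator jωL = j·32.67; denominator R + jωL = 82.1 + j32.67.
Step 4 — H = 0.1367 + j0.3436.
Step 5 — Magnitude: |H| = 0.3698 (-8.6 dB); phase: φ = 68.3°.

|H| = 0.3698 (-8.6 dB), φ = 68.3°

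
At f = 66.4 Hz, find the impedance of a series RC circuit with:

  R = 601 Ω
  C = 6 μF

Step 1 — Angular frequency: ω = 2π·f = 2π·66.4 = 417.2 rad/s.
Step 2 — Component impedances:
  R: Z = R = 601 Ω
  C: Z = 1/(jωC) = -j/(ω·C) = 0 - j399.5 Ω
Step 3 — Series combination: Z_total = R + C = 601 - j399.5 Ω = 721.7∠-33.6° Ω.

Z = 601 - j399.5 Ω = 721.7∠-33.6° Ω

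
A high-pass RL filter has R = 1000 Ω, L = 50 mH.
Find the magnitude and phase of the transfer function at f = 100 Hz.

Step 1 — Angular frequency: ω = 2π·100 = 628.3 rad/s.
Step 2 — Transfer function: H(jω) = jωL/(R + jωL).
Step 3 — Numerator jωL = j·31.42; denominator R + jωL = 1000 + j31.42.
Step 4 — H = 0.000986 + j0.03138.
Step 5 — Magnitude: |H| = 0.0314 (-30.1 dB); phase: φ = 88.2°.

|H| = 0.0314 (-30.1 dB), φ = 88.2°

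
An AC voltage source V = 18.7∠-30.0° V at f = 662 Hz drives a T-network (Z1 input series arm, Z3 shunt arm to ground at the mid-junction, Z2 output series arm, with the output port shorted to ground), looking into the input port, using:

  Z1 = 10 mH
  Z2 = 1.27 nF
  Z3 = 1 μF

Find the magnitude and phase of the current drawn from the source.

Step 1 — Angular frequency: ω = 2π·f = 2π·662 = 4159 rad/s.
Step 2 — Component impedances:
  Z1: Z = jωL = j·4159·0.01 = 0 + j41.59 Ω
  Z2: Z = 1/(jωC) = -j/(ω·C) = 0 - j1.893e+05 Ω
  Z3: Z = 1/(jωC) = -j/(ω·C) = 0 - j240.4 Ω
Step 3 — With the output port shorted to ground, the output series arm Z2 runs from the junction to ground; the shunt arm Z3 also runs from the junction to ground. They appear in parallel: Z3 || Z2 = 0 - j240.1 Ω.
Step 4 — Series with input arm Z1: Z_in = Z1 + (Z3 || Z2) = 0 - j198.5 Ω = 198.5∠-90.0° Ω.
Step 5 — Source phasor: V = 18.7∠-30.0° V = 16.19 - j9.35 V.
Step 6 — Ohm's law: I = V / Z_total = (16.19 - j9.35) / (0 - j198.5) = 0.0471 + j0.08158 A.
Step 7 — Convert to polar: |I| = 0.0942 A, ∠I = 60.0°.

I = 0.0942∠60.0° A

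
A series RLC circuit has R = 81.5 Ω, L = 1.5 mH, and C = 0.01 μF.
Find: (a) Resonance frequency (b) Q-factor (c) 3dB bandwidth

Step 1 — Resonance condition Im(Z)=0 gives ω₀ = 1/√(LC).
Step 2 — ω₀ = 1/√(0.0015·1e-08) = 2.582e+05 rad/s.
Step 3 — f₀ = ω₀/(2π) = 4.109e+04 Hz.
Step 4 — Series Q: Q = ω₀L/R = 2.582e+05·0.0015/81.5 = 4.752.
Step 5 — 3dB bandwidth: Δω = ω₀/Q = 5.433e+04 rad/s; BW = Δω/(2π) = 8647 Hz.

(a) f₀ = 4.109e+04 Hz  (b) Q = 4.752  (c) BW = 8647 Hz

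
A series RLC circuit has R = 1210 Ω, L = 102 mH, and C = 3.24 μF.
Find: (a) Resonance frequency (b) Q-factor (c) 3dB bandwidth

Step 1 — Resonance: ω₀ = 1/√(LC) = 1/√(0.102·3.24e-06) = 1740 rad/s.
Step 2 — f₀ = ω₀/(2π) = 276.9 Hz.
Step 3 — Series Q: Q = ω₀L/R = 1740·0.102/1210 = 0.1466.
Step 4 — Bandwidth: Δω = ω₀/Q = 1.186e+04 rad/s; BW = Δω/(2π) = 1888 Hz.

(a) f₀ = 276.9 Hz  (b) Q = 0.1466  (c) BW = 1888 Hz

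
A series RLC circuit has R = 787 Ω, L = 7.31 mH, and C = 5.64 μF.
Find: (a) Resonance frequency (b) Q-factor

Step 1 — Resonance condition Im(Z)=0 gives ω₀ = 1/√(LC).
Step 2 — ω₀ = 1/√(0.00731·5.64e-06) = 4925 rad/s.
Step 3 — f₀ = ω₀/(2π) = 783.8 Hz.
Step 4 — Series Q: Q = ω₀L/R = 4925·0.00731/787 = 0.04575.

(a) f₀ = 783.8 Hz  (b) Q = 0.04575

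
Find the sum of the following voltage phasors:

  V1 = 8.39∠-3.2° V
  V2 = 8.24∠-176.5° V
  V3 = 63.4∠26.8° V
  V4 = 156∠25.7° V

Step 1 — Convert each phasor to rectangular form:
  V1 = 8.39·(cos(-3.2°) + j·sin(-3.2°)) = 8.377 - j0.4683 V
  V2 = 8.24·(cos(-176.5°) + j·sin(-176.5°)) = -8.225 - j0.503 V
  V3 = 63.4·(cos(26.8°) + j·sin(26.8°)) = 56.59 + j28.59 V
  V4 = 156·(cos(25.7°) + j·sin(25.7°)) = 140.6 + j67.65 V
Step 2 — Sum components: V_total = 197.3 + j95.27 V.
Step 3 — Convert to polar: |V_total| = 219.1 V, ∠V_total = 25.8°.

V_total = 219.1∠25.8° V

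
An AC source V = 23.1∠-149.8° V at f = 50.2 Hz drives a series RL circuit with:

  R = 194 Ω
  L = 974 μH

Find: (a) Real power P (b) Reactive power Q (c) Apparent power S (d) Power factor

Step 1 — Angular frequency: ω = 2π·f = 2π·50.2 = 315.4 rad/s.
Step 2 — Component impedances:
  R: Z = R = 194 Ω
  L: Z = jωL = j·315.4·0.000974 = 0 + j0.3072 Ω
Step 3 — Series combination: Z_total = R + L = 194 + j0.3072 Ω = 194∠0.1° Ω.
Step 4 — Source phasor: V = 23.1∠-149.8° V = -19.96 - j11.62 V.
Step 5 — Current: I = V / Z = -0.103 - j0.05973 A = 0.1191∠-149.9° A.
Step 6 — Complex power: S = V·I* = 2.751 + j0.004356 VA.
Step 7 — Real power: P = Re(S) = 2.751 W.
Step 8 — Reactive power: Q = Im(S) = 0.004356 VAR.
Step 9 — Apparent power: |S| = 2.751 VA.
Step 10 — Power factor: PF = P/|S| = 1 (lagging).

(a) P = 2.751 W  (b) Q = 0.004356 VAR  (c) S = 2.751 VA  (d) PF = 1 (lagging)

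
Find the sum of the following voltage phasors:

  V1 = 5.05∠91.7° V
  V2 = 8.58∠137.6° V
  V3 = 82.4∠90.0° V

Step 1 — Convert each phasor to rectangular form:
  V1 = 5.05·(cos(91.7°) + j·sin(91.7°)) = -0.1498 + j5.048 V
  V2 = 8.58·(cos(137.6°) + j·sin(137.6°)) = -6.336 + j5.786 V
  V3 = 82.4·(cos(90.0°) + j·sin(90.0°)) = 0 + j82.4 V
Step 2 — Sum components: V_total = -6.486 + j93.23 V.
Step 3 — Convert to polar: |V_total| = 93.46 V, ∠V_total = 94.0°.

V_total = 93.46∠94.0° V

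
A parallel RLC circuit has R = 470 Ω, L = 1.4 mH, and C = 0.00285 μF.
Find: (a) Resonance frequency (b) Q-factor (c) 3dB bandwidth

Step 1 — Resonance: ω₀ = 1/√(LC) = 1/√(0.0014·2.85e-09) = 5.006e+05 rad/s.
Step 2 — f₀ = ω₀/(2π) = 7.968e+04 Hz.
Step 3 — Parallel Q: Q = R/(ω₀L) = 470/(5.006e+05·0.0014) = 0.6706.
Step 4 — Bandwidth: Δω = ω₀/Q = 7.465e+05 rad/s; BW = Δω/(2π) = 1.188e+05 Hz.

(a) f₀ = 7.968e+04 Hz  (b) Q = 0.6706  (c) BW = 1.188e+05 Hz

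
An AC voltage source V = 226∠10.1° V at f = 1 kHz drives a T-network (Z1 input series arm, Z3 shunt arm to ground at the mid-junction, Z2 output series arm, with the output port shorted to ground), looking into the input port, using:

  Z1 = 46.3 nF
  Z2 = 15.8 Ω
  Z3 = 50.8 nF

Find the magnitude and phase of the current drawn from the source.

Step 1 — Angular frequency: ω = 2π·f = 2π·1000 = 6283 rad/s.
Step 2 — Component impedances:
  Z1: Z = 1/(jωC) = -j/(ω·C) = 0 - j3437 Ω
  Z2: Z = R = 15.8 Ω
  Z3: Z = 1/(jωC) = -j/(ω·C) = 0 - j3133 Ω
Step 3 — With the output port shorted to ground, the output series arm Z2 runs from the junction to ground; the shunt arm Z3 also runs from the junction to ground. They appear in parallel: Z3 || Z2 = 15.8 - j0.07968 Ω.
Step 4 — Series with input arm Z1: Z_in = Z1 + (Z3 || Z2) = 15.8 - j3438 Ω = 3438∠-89.7° Ω.
Step 5 — Source phasor: V = 226∠10.1° V = 222.5 + j39.63 V.
Step 6 — Ohm's law: I = V / Z_total = (222.5 + j39.63) / (15.8 - j3438) = -0.01123 + j0.06478 A.
Step 7 — Convert to polar: |I| = 0.06574 A, ∠I = 99.8°.

I = 0.06574∠99.8° A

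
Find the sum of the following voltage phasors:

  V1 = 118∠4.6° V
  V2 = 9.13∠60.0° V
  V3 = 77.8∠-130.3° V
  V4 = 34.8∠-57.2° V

Step 1 — Convert each phasor to rectangular form:
  V1 = 118·(cos(4.6°) + j·sin(4.6°)) = 117.6 + j9.463 V
  V2 = 9.13·(cos(60.0°) + j·sin(60.0°)) = 4.565 + j7.907 V
  V3 = 77.8·(cos(-130.3°) + j·sin(-130.3°)) = -50.32 - j59.34 V
  V4 = 34.8·(cos(-57.2°) + j·sin(-57.2°)) = 18.85 - j29.25 V
Step 2 — Sum components: V_total = 90.72 - j71.22 V.
Step 3 — Convert to polar: |V_total| = 115.3 V, ∠V_total = -38.1°.

V_total = 115.3∠-38.1° V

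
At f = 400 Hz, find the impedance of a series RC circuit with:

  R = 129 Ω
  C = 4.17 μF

Step 1 — Angular frequency: ω = 2π·f = 2π·400 = 2513 rad/s.
Step 2 — Component impedances:
  R: Z = R = 129 Ω
  C: Z = 1/(jωC) = -j/(ω·C) = 0 - j95.42 Ω
Step 3 — Series combination: Z_total = R + C = 129 - j95.42 Ω = 160.5∠-36.5° Ω.

Z = 129 - j95.42 Ω = 160.5∠-36.5° Ω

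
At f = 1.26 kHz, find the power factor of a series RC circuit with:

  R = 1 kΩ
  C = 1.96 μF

Step 1 — Angular frequency: ω = 2π·f = 2π·1260 = 7917 rad/s.
Step 2 — Component impedances:
  R: Z = R = 1000 Ω
  C: Z = 1/(jωC) = -j/(ω·C) = 0 - j64.45 Ω
Step 3 — Series combination: Z_total = R + C = 1000 - j64.45 Ω = 1002∠-3.7° Ω.
Step 4 — Power factor: PF = cos(φ) = Re(Z)/|Z| = 1000/1002.1 = 0.9979.
Step 5 — Type: Im(Z) = -64.45 ⇒ leading (phase φ = -3.7°).

PF = 0.9979 (leading, φ = -3.7°)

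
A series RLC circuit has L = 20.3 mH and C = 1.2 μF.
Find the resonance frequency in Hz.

Step 1 — Resonance condition Im(Z)=0 gives ω₀ = 1/√(LC).
Step 2 — ω₀ = 1/√(0.0203·1.2e-06) = 6407 rad/s.
Step 3 — f₀ = ω₀/(2π) = 1020 Hz.

f₀ = 1020 Hz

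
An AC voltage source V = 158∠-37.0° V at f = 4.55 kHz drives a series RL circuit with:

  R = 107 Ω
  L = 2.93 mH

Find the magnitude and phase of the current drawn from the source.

Step 1 — Angular frequency: ω = 2π·f = 2π·4550 = 2.859e+04 rad/s.
Step 2 — Component impedances:
  R: Z = R = 107 Ω
  L: Z = jωL = j·2.859e+04·0.00293 = 0 + j83.76 Ω
Step 3 — Series combination: Z_total = R + L = 107 + j83.76 Ω = 135.9∠38.1° Ω.
Step 4 — Source phasor: V = 158∠-37.0° V = 126.2 - j95.09 V.
Step 5 — Ohm's law: I = V / Z_total = (126.2 - j95.09) / (107 + j83.76) = 0.2998 - j1.123 A.
Step 6 — Convert to polar: |I| = 1.163 A, ∠I = -75.1°.

I = 1.163∠-75.1° A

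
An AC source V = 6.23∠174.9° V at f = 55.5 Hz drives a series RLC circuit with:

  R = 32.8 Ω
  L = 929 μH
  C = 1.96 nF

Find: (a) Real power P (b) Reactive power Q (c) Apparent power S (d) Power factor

Step 1 — Angular frequency: ω = 2π·f = 2π·55.5 = 348.7 rad/s.
Step 2 — Component impedances:
  R: Z = R = 32.8 Ω
  L: Z = jωL = j·348.7·0.000929 = 0 + j0.324 Ω
  C: Z = 1/(jωC) = -j/(ω·C) = 0 - j1.463e+06 Ω
Step 3 — Series combination: Z_total = R + L + C = 32.8 - j1.463e+06 Ω = 1.463e+06∠-90.0° Ω.
Step 4 — Source phasor: V = 6.23∠174.9° V = -6.205 + j0.5538 V.
Step 5 — Current: I = V / Z = -3.786e-07 - j4.241e-06 A = 4.258e-06∠-95.1° A.
Step 6 — Complex power: S = V·I* = 5.947e-10 - j2.653e-05 VA.
Step 7 — Real power: P = Re(S) = 5.947e-10 W.
Step 8 — Reactive power: Q = Im(S) = -2.653e-05 VAR.
Step 9 — Apparent power: |S| = 2.653e-05 VA.
Step 10 — Power factor: PF = P/|S| = 2.242e-05 (leading).

(a) P = 5.947e-10 W  (b) Q = -2.653e-05 VAR  (c) S = 2.653e-05 VA  (d) PF = 2.242e-05 (leading)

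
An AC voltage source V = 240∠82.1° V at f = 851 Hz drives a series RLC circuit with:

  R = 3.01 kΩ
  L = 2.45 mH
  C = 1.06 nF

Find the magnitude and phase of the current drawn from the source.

Step 1 — Angular frequency: ω = 2π·f = 2π·851 = 5347 rad/s.
Step 2 — Component impedances:
  R: Z = R = 3010 Ω
  L: Z = jωL = j·5347·0.00245 = 0 + j13.1 Ω
  C: Z = 1/(jωC) = -j/(ω·C) = 0 - j1.764e+05 Ω
Step 3 — Series combination: Z_total = R + L + C = 3010 - j1.764e+05 Ω = 1.764e+05∠-89.0° Ω.
Step 4 — Source phasor: V = 240∠82.1° V = 32.99 + j237.7 V.
Step 5 — Ohm's law: I = V / Z_total = (32.99 + j237.7) / (3010 - j1.764e+05) = -0.001344 + j0.0002099 A.
Step 6 — Convert to polar: |I| = 0.00136 A, ∠I = 171.1°.

I = 0.00136∠171.1° A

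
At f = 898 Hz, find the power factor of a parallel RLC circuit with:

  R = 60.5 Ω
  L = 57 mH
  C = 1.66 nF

Step 1 — Angular frequency: ω = 2π·f = 2π·898 = 5642 rad/s.
Step 2 — Component impedances:
  R: Z = R = 60.5 Ω
  L: Z = jωL = j·5642·0.057 = 0 + j321.6 Ω
  C: Z = 1/(jωC) = -j/(ω·C) = 0 - j1.068e+05 Ω
Step 3 — Parallel combination: 1/Z_total = 1/R + 1/L + 1/C; Z_total = 58.44 + j10.96 Ω = 59.46∠10.6° Ω.
Step 4 — Power factor: PF = cos(φ) = Re(Z)/|Z| = 58.444/59.463 = 0.9829.
Step 5 — Type: Im(Z) = 10.96 ⇒ lagging (phase φ = 10.6°).

PF = 0.9829 (lagging, φ = 10.6°)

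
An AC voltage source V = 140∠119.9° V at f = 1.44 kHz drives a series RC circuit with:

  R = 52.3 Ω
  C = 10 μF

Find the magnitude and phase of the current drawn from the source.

Step 1 — Angular frequency: ω = 2π·f = 2π·1440 = 9048 rad/s.
Step 2 — Component impedances:
  R: Z = R = 52.3 Ω
  C: Z = 1/(jωC) = -j/(ω·C) = 0 - j11.05 Ω
Step 3 — Series combination: Z_total = R + C = 52.3 - j11.05 Ω = 53.46∠-11.9° Ω.
Step 4 — Source phasor: V = 140∠119.9° V = -69.79 + j121.4 V.
Step 5 — Ohm's law: I = V / Z_total = (-69.79 + j121.4) / (52.3 - j11.05) = -1.747 + j1.951 A.
Step 6 — Convert to polar: |I| = 2.619 A, ∠I = 131.8°.

I = 2.619∠131.8° A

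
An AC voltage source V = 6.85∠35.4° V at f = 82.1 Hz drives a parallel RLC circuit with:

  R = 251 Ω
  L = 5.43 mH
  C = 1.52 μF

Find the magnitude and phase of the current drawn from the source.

Step 1 — Angular frequency: ω = 2π·f = 2π·82.1 = 515.8 rad/s.
Step 2 — Component impedances:
  R: Z = R = 251 Ω
  L: Z = jωL = j·515.8·0.00543 = 0 + j2.801 Ω
  C: Z = 1/(jωC) = -j/(ω·C) = 0 - j1275 Ω
Step 3 — Parallel combination: 1/Z_total = 1/R + 1/L + 1/C; Z_total = 0.03139 + j2.807 Ω = 2.807∠89.4° Ω.
Step 4 — Source phasor: V = 6.85∠35.4° V = 5.584 + j3.968 V.
Step 5 — Ohm's law: I = V / Z_total = (5.584 + j3.968) / (0.03139 + j2.807) = 1.436 - j1.973 A.
Step 6 — Convert to polar: |I| = 2.44 A, ∠I = -54.0°.

I = 2.44∠-54.0° A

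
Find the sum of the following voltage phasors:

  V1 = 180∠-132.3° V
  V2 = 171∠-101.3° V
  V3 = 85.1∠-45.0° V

Step 1 — Convert each phasor to rectangular form:
  V1 = 180·(cos(-132.3°) + j·sin(-132.3°)) = -121.1 - j133.1 V
  V2 = 171·(cos(-101.3°) + j·sin(-101.3°)) = -33.51 - j167.7 V
  V3 = 85.1·(cos(-45.0°) + j·sin(-45.0°)) = 60.17 - j60.17 V
Step 2 — Sum components: V_total = -94.47 - j361 V.
Step 3 — Convert to polar: |V_total| = 373.2 V, ∠V_total = -104.7°.

V_total = 373.2∠-104.7° V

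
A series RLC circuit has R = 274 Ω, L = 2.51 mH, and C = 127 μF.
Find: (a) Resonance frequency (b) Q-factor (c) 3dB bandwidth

Step 1 — Resonance: ω₀ = 1/√(LC) = 1/√(0.00251·0.000127) = 1771 rad/s.
Step 2 — f₀ = ω₀/(2π) = 281.9 Hz.
Step 3 — Series Q: Q = ω₀L/R = 1771·0.00251/274 = 0.01622.
Step 4 — Bandwidth: Δω = ω₀/Q = 1.092e+05 rad/s; BW = Δω/(2π) = 1.737e+04 Hz.

(a) f₀ = 281.9 Hz  (b) Q = 0.01622  (c) BW = 1.737e+04 Hz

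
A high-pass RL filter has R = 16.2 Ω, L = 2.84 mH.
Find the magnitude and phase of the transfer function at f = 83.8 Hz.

Step 1 — Angular frequency: ω = 2π·83.8 = 526.5 rad/s.
Step 2 — Transfer function: H(jω) = jωL/(R + jωL).
Step 3 — Numerator jωL = j·1.495; denominator R + jωL = 16.2 + j1.495.
Step 4 — H = 0.008448 + j0.09153.
Step 5 — Magnitude: |H| = 0.09191 (-20.7 dB); phase: φ = 84.7°.

|H| = 0.09191 (-20.7 dB), φ = 84.7°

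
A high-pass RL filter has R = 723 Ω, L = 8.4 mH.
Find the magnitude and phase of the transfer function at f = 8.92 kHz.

Step 1 — Angular frequency: ω = 2π·8920 = 5.605e+04 rad/s.
Step 2 — Transfer function: H(jω) = jωL/(R + jωL).
Step 3 — Numerator jωL = j·470.8; denominator R + jωL = 723 + j470.8.
Step 4 — H = 0.2978 + j0.4573.
Step 5 — Magnitude: |H| = 0.5457 (-5.3 dB); phase: φ = 56.9°.

|H| = 0.5457 (-5.3 dB), φ = 56.9°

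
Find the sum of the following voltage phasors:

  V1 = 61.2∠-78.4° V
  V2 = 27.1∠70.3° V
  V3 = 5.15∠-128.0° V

Step 1 — Convert each phasor to rectangular form:
  V1 = 61.2·(cos(-78.4°) + j·sin(-78.4°)) = 12.31 - j59.95 V
  V2 = 27.1·(cos(70.3°) + j·sin(70.3°)) = 9.135 + j25.51 V
  V3 = 5.15·(cos(-128.0°) + j·sin(-128.0°)) = -3.171 - j4.058 V
Step 2 — Sum components: V_total = 18.27 - j38.49 V.
Step 3 — Convert to polar: |V_total| = 42.61 V, ∠V_total = -64.6°.

V_total = 42.61∠-64.6° V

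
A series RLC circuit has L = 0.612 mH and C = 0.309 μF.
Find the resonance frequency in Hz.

Step 1 — Resonance condition Im(Z)=0 gives ω₀ = 1/√(LC).
Step 2 — ω₀ = 1/√(0.000612·3.09e-07) = 7.272e+04 rad/s.
Step 3 — f₀ = ω₀/(2π) = 1.157e+04 Hz.

f₀ = 1.157e+04 Hz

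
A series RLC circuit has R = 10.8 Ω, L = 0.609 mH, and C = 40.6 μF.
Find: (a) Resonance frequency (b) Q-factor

Step 1 — Resonance condition Im(Z)=0 gives ω₀ = 1/√(LC).
Step 2 — ω₀ = 1/√(0.000609·4.06e-05) = 6360 rad/s.
Step 3 — f₀ = ω₀/(2π) = 1012 Hz.
Step 4 — Series Q: Q = ω₀L/R = 6360·0.000609/10.8 = 0.3586.

(a) f₀ = 1012 Hz  (b) Q = 0.3586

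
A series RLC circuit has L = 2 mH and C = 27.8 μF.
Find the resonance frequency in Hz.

Step 1 — Resonance condition Im(Z)=0 gives ω₀ = 1/√(LC).
Step 2 — ω₀ = 1/√(0.002·2.78e-05) = 4241 rad/s.
Step 3 — f₀ = ω₀/(2π) = 675 Hz.

f₀ = 675 Hz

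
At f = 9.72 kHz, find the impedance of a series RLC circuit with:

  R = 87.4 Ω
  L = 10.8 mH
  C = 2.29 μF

Step 1 — Angular frequency: ω = 2π·f = 2π·9720 = 6.107e+04 rad/s.
Step 2 — Component impedances:
  R: Z = R = 87.4 Ω
  L: Z = jωL = j·6.107e+04·0.0108 = 0 + j659.6 Ω
  C: Z = 1/(jωC) = -j/(ω·C) = 0 - j7.15 Ω
Step 3 — Series combination: Z_total = R + L + C = 87.4 + j652.4 Ω = 658.3∠82.4° Ω.

Z = 87.4 + j652.4 Ω = 658.3∠82.4° Ω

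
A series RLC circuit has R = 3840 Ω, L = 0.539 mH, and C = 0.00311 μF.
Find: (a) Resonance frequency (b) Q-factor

Step 1 — Resonance condition Im(Z)=0 gives ω₀ = 1/√(LC).
Step 2 — ω₀ = 1/√(0.000539·3.11e-09) = 7.724e+05 rad/s.
Step 3 — f₀ = ω₀/(2π) = 1.229e+05 Hz.
Step 4 — Series Q: Q = ω₀L/R = 7.724e+05·0.000539/3840 = 0.1084.

(a) f₀ = 1.229e+05 Hz  (b) Q = 0.1084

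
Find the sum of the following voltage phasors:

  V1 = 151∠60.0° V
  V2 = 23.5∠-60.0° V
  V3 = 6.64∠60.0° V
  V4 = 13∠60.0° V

Step 1 — Convert each phasor to rectangular form:
  V1 = 151·(cos(60.0°) + j·sin(60.0°)) = 75.5 + j130.8 V
  V2 = 23.5·(cos(-60.0°) + j·sin(-60.0°)) = 11.75 - j20.35 V
  V3 = 6.64·(cos(60.0°) + j·sin(60.0°)) = 3.32 + j5.75 V
  V4 = 13·(cos(60.0°) + j·sin(60.0°)) = 6.5 + j11.26 V
Step 2 — Sum components: V_total = 97.07 + j127.4 V.
Step 3 — Convert to polar: |V_total| = 160.2 V, ∠V_total = 52.7°.

V_total = 160.2∠52.7° V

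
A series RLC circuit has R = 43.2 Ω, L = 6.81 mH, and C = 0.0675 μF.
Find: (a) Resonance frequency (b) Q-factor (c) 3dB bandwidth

Step 1 — Resonance condition Im(Z)=0 gives ω₀ = 1/√(LC).
Step 2 — ω₀ = 1/√(0.00681·6.75e-08) = 4.664e+04 rad/s.
Step 3 — f₀ = ω₀/(2π) = 7423 Hz.
Step 4 — Series Q: Q = ω₀L/R = 4.664e+04·0.00681/43.2 = 7.353.
Step 5 — 3dB bandwidth: Δω = ω₀/Q = 6344 rad/s; BW = Δω/(2π) = 1010 Hz.

(a) f₀ = 7423 Hz  (b) Q = 7.353  (c) BW = 1010 Hz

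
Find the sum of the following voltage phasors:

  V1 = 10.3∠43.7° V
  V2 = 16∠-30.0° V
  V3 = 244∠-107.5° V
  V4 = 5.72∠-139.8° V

Step 1 — Convert each phasor to rectangular form:
  V1 = 10.3·(cos(43.7°) + j·sin(43.7°)) = 7.447 + j7.116 V
  V2 = 16·(cos(-30.0°) + j·sin(-30.0°)) = 13.86 - j8 V
  V3 = 244·(cos(-107.5°) + j·sin(-107.5°)) = -73.37 - j232.7 V
  V4 = 5.72·(cos(-139.8°) + j·sin(-139.8°)) = -4.369 - j3.692 V
Step 2 — Sum components: V_total = -56.44 - j237.3 V.
Step 3 — Convert to polar: |V_total| = 243.9 V, ∠V_total = -103.4°.

V_total = 243.9∠-103.4° V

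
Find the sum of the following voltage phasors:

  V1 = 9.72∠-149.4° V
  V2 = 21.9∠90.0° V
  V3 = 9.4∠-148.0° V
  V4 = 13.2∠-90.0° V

Step 1 — Convert each phasor to rectangular form:
  V1 = 9.72·(cos(-149.4°) + j·sin(-149.4°)) = -8.366 - j4.948 V
  V2 = 21.9·(cos(90.0°) + j·sin(90.0°)) = 0 + j21.9 V
  V3 = 9.4·(cos(-148.0°) + j·sin(-148.0°)) = -7.972 - j4.981 V
  V4 = 13.2·(cos(-90.0°) + j·sin(-90.0°)) = 0 - j13.2 V
Step 2 — Sum components: V_total = -16.34 - j1.229 V.
Step 3 — Convert to polar: |V_total| = 16.38 V, ∠V_total = -175.7°.

V_total = 16.38∠-175.7° V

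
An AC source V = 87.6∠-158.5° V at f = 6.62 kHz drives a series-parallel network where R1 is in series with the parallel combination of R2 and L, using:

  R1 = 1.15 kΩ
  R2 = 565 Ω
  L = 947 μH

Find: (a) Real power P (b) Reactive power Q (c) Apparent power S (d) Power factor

Step 1 — Angular frequency: ω = 2π·f = 2π·6620 = 4.159e+04 rad/s.
Step 2 — Component impedances:
  R1: Z = R = 1150 Ω
  R2: Z = R = 565 Ω
  L: Z = jωL = j·4.159e+04·0.000947 = 0 + j39.39 Ω
Step 3 — Parallel branch: R2 || L = 1/(1/R2 + 1/L) = 2.733 + j39.2 Ω.
Step 4 — Series with R1: Z_total = R1 + (R2 || L) = 1153 + j39.2 Ω = 1153∠1.9° Ω.
Step 5 — Source phasor: V = 87.6∠-158.5° V = -81.5 - j32.11 V.
Step 6 — Current: I = V / Z = -0.07157 - j0.02542 A = 0.07595∠-160.4° A.
Step 7 — Complex power: S = V·I* = 6.649 + j0.2261 VA.
Step 8 — Real power: P = Re(S) = 6.649 W.
Step 9 — Reactive power: Q = Im(S) = 0.2261 VAR.
Step 10 — Apparent power: |S| = 6.653 VA.
Step 11 — Power factor: PF = P/|S| = 0.9994 (lagging).

(a) P = 6.649 W  (b) Q = 0.2261 VAR  (c) S = 6.653 VA  (d) PF = 0.9994 (lagging)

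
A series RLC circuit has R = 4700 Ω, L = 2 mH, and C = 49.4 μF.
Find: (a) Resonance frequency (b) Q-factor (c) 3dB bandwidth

Step 1 — Resonance: ω₀ = 1/√(LC) = 1/√(0.002·4.94e-05) = 3181 rad/s.
Step 2 — f₀ = ω₀/(2π) = 506.3 Hz.
Step 3 — Series Q: Q = ω₀L/R = 3181·0.002/4700 = 0.001354.
Step 4 — Bandwidth: Δω = ω₀/Q = 2.35e+06 rad/s; BW = Δω/(2π) = 3.74e+05 Hz.

(a) f₀ = 506.3 Hz  (b) Q = 0.001354  (c) BW = 3.74e+05 Hz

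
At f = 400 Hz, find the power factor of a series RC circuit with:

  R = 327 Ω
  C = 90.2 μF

Step 1 — Angular frequency: ω = 2π·f = 2π·400 = 2513 rad/s.
Step 2 — Component impedances:
  R: Z = R = 327 Ω
  C: Z = 1/(jωC) = -j/(ω·C) = 0 - j4.411 Ω
Step 3 — Series combination: Z_total = R + C = 327 - j4.411 Ω = 327∠-0.8° Ω.
Step 4 — Power factor: PF = cos(φ) = Re(Z)/|Z| = 327/327.03 = 0.9999.
Step 5 — Type: Im(Z) = -4.411 ⇒ leading (phase φ = -0.8°).

PF = 0.9999 (leading, φ = -0.8°)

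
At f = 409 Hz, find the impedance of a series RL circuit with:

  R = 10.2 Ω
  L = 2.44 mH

Step 1 — Angular frequency: ω = 2π·f = 2π·409 = 2570 rad/s.
Step 2 — Component impedances:
  R: Z = R = 10.2 Ω
  L: Z = jωL = j·2570·0.00244 = 0 + j6.27 Ω
Step 3 — Series combination: Z_total = R + L = 10.2 + j6.27 Ω = 11.97∠31.6° Ω.

Z = 10.2 + j6.27 Ω = 11.97∠31.6° Ω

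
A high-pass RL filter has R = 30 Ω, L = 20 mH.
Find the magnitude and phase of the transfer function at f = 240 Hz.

Step 1 — Angular frequency: ω = 2π·240 = 1508 rad/s.
Step 2 — Transfer function: H(jω) = jωL/(R + jωL).
Step 3 — Numerator jωL = j·30.16; denominator R + jωL = 30 + j30.16.
Step 4 — H = 0.5026 + j0.5.
Step 5 — Magnitude: |H| = 0.709 (-3.0 dB); phase: φ = 44.8°.

|H| = 0.709 (-3.0 dB), φ = 44.8°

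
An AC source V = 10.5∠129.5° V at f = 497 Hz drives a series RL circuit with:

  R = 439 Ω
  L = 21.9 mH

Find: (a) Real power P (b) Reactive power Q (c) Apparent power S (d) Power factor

Step 1 — Angular frequency: ω = 2π·f = 2π·497 = 3123 rad/s.
Step 2 — Component impedances:
  R: Z = R = 439 Ω
  L: Z = jωL = j·3123·0.0219 = 0 + j68.39 Ω
Step 3 — Series combination: Z_total = R + L = 439 + j68.39 Ω = 444.3∠8.9° Ω.
Step 4 — Source phasor: V = 10.5∠129.5° V = -6.679 + j8.102 V.
Step 5 — Current: I = V / Z = -0.01205 + j0.02033 A = 0.02363∠120.6° A.
Step 6 — Complex power: S = V·I* = 0.2452 + j0.0382 VA.
Step 7 — Real power: P = Re(S) = 0.2452 W.
Step 8 — Reactive power: Q = Im(S) = 0.0382 VAR.
Step 9 — Apparent power: |S| = 0.2481 VA.
Step 10 — Power factor: PF = P/|S| = 0.9881 (lagging).

(a) P = 0.2452 W  (b) Q = 0.0382 VAR  (c) S = 0.2481 VA  (d) PF = 0.9881 (lagging)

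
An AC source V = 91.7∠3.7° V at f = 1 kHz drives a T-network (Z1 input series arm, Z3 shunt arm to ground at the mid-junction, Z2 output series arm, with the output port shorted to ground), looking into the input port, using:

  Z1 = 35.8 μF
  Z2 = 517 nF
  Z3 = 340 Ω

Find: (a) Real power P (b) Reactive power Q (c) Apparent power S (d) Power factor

Step 1 — Angular frequency: ω = 2π·f = 2π·1000 = 6283 rad/s.
Step 2 — Component impedances:
  Z1: Z = 1/(jωC) = -j/(ω·C) = 0 - j4.446 Ω
  Z2: Z = 1/(jωC) = -j/(ω·C) = 0 - j307.8 Ω
  Z3: Z = R = 340 Ω
Step 3 — With the output port shorted to ground, the output series arm Z2 runs from the junction to ground; the shunt arm Z3 also runs from the junction to ground. They appear in parallel: Z3 || Z2 = 153.2 - j169.2 Ω.
Step 4 — Series with input arm Z1: Z_in = Z1 + (Z3 || Z2) = 153.2 - j173.6 Ω = 231.5∠-48.6° Ω.
Step 5 — Source phasor: V = 91.7∠3.7° V = 91.51 + j5.918 V.
Step 6 — Current: I = V / Z = 0.2423 + j0.3133 A = 0.3961∠52.3° A.
Step 7 — Complex power: S = V·I* = 24.03 - j27.24 VA.
Step 8 — Real power: P = Re(S) = 24.03 W.
Step 9 — Reactive power: Q = Im(S) = -27.24 VAR.
Step 10 — Apparent power: |S| = 36.32 VA.
Step 11 — Power factor: PF = P/|S| = 0.6616 (leading).

(a) P = 24.03 W  (b) Q = -27.24 VAR  (c) S = 36.32 VA  (d) PF = 0.6616 (leading)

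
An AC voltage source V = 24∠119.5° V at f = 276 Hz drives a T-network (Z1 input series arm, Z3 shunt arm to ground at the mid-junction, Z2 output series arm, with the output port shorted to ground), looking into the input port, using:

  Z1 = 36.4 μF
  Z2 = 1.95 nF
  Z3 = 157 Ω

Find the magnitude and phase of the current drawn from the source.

Step 1 — Angular frequency: ω = 2π·f = 2π·276 = 1734 rad/s.
Step 2 — Component impedances:
  Z1: Z = 1/(jωC) = -j/(ω·C) = 0 - j15.84 Ω
  Z2: Z = 1/(jωC) = -j/(ω·C) = 0 - j2.957e+05 Ω
  Z3: Z = R = 157 Ω
Step 3 — With the output port shorted to ground, the output series arm Z2 runs from the junction to ground; the shunt arm Z3 also runs from the junction to ground. They appear in parallel: Z3 || Z2 = 157 - j0.08335 Ω.
Step 4 — Series with input arm Z1: Z_in = Z1 + (Z3 || Z2) = 157 - j15.93 Ω = 157.8∠-5.8° Ω.
Step 5 — Source phasor: V = 24∠119.5° V = -11.82 + j20.89 V.
Step 6 — Ohm's law: I = V / Z_total = (-11.82 + j20.89) / (157 - j15.93) = -0.08787 + j0.1241 A.
Step 7 — Convert to polar: |I| = 0.1521 A, ∠I = 125.3°.

I = 0.1521∠125.3° A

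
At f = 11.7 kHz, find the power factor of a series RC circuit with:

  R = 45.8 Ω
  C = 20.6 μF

Step 1 — Angular frequency: ω = 2π·f = 2π·1.17e+04 = 7.351e+04 rad/s.
Step 2 — Component impedances:
  R: Z = R = 45.8 Ω
  C: Z = 1/(jωC) = -j/(ω·C) = 0 - j0.6603 Ω
Step 3 — Series combination: Z_total = R + C = 45.8 - j0.6603 Ω = 45.8∠-0.8° Ω.
Step 4 — Power factor: PF = cos(φ) = Re(Z)/|Z| = 45.8/45.805 = 0.9999.
Step 5 — Type: Im(Z) = -0.6603 ⇒ leading (phase φ = -0.8°).

PF = 0.9999 (leading, φ = -0.8°)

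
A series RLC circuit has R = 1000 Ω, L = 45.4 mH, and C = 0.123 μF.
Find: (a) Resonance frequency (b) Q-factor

Step 1 — Resonance condition Im(Z)=0 gives ω₀ = 1/√(LC).
Step 2 — ω₀ = 1/√(0.0454·1.23e-07) = 1.338e+04 rad/s.
Step 3 — f₀ = ω₀/(2π) = 2130 Hz.
Step 4 — Series Q: Q = ω₀L/R = 1.338e+04·0.0454/1000 = 0.6075.

(a) f₀ = 2130 Hz  (b) Q = 0.6075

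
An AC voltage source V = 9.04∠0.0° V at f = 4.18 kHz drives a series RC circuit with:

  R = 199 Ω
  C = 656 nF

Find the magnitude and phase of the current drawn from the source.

Step 1 — Angular frequency: ω = 2π·f = 2π·4180 = 2.626e+04 rad/s.
Step 2 — Component impedances:
  R: Z = R = 199 Ω
  C: Z = 1/(jωC) = -j/(ω·C) = 0 - j58.04 Ω
Step 3 — Series combination: Z_total = R + C = 199 - j58.04 Ω = 207.3∠-16.3° Ω.
Step 4 — Source phasor: V = 9.04∠0.0° V = 9.04 V.
Step 5 — Ohm's law: I = V / Z_total = (9.04) / (199 - j58.04) = 0.04187 + j0.01221 A.
Step 6 — Convert to polar: |I| = 0.04361 A, ∠I = 16.3°.

I = 0.04361∠16.3° A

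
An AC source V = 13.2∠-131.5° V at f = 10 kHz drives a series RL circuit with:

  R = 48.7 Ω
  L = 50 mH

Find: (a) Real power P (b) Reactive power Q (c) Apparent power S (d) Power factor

Step 1 — Angular frequency: ω = 2π·f = 2π·1e+04 = 6.283e+04 rad/s.
Step 2 — Component impedances:
  R: Z = R = 48.7 Ω
  L: Z = jωL = j·6.283e+04·0.05 = 0 + j3142 Ω
Step 3 — Series combination: Z_total = R + L = 48.7 + j3142 Ω = 3142∠89.1° Ω.
Step 4 — Source phasor: V = 13.2∠-131.5° V = -8.747 - j9.886 V.
Step 5 — Current: I = V / Z = -0.003189 + j0.002735 A = 0.004201∠139.4° A.
Step 6 — Complex power: S = V·I* = 0.0008596 + j0.05545 VA.
Step 7 — Real power: P = Re(S) = 0.0008596 W.
Step 8 — Reactive power: Q = Im(S) = 0.05545 VAR.
Step 9 — Apparent power: |S| = 0.05546 VA.
Step 10 — Power factor: PF = P/|S| = 0.0155 (lagging).

(a) P = 0.0008596 W  (b) Q = 0.05545 VAR  (c) S = 0.05546 VA  (d) PF = 0.0155 (lagging)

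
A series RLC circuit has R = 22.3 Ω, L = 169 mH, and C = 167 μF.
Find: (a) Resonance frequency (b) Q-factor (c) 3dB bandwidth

Step 1 — Resonance: ω₀ = 1/√(LC) = 1/√(0.169·0.000167) = 188.2 rad/s.
Step 2 — f₀ = ω₀/(2π) = 29.96 Hz.
Step 3 — Series Q: Q = ω₀L/R = 188.2·0.169/22.3 = 1.427.
Step 4 — Bandwidth: Δω = ω₀/Q = 132 rad/s; BW = Δω/(2π) = 21 Hz.

(a) f₀ = 29.96 Hz  (b) Q = 1.427  (c) BW = 21 Hz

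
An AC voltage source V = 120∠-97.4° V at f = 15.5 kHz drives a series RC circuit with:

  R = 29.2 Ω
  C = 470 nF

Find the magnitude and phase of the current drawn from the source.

Step 1 — Angular frequency: ω = 2π·f = 2π·1.55e+04 = 9.739e+04 rad/s.
Step 2 — Component impedances:
  R: Z = R = 29.2 Ω
  C: Z = 1/(jωC) = -j/(ω·C) = 0 - j21.85 Ω
Step 3 — Series combination: Z_total = R + C = 29.2 - j21.85 Ω = 36.47∠-36.8° Ω.
Step 4 — Source phasor: V = 120∠-97.4° V = -15.46 - j119 V.
Step 5 — Ohm's law: I = V / Z_total = (-15.46 - j119) / (29.2 - j21.85) = 1.615 - j2.867 A.
Step 6 — Convert to polar: |I| = 3.291 A, ∠I = -60.6°.

I = 3.291∠-60.6° A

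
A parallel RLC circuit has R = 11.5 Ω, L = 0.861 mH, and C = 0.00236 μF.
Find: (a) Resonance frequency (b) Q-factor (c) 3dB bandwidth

Step 1 — Resonance: ω₀ = 1/√(LC) = 1/√(0.000861·2.36e-09) = 7.015e+05 rad/s.
Step 2 — f₀ = ω₀/(2π) = 1.117e+05 Hz.
Step 3 — Parallel Q: Q = R/(ω₀L) = 11.5/(7.015e+05·0.000861) = 0.01904.
Step 4 — Bandwidth: Δω = ω₀/Q = 3.685e+07 rad/s; BW = Δω/(2π) = 5.864e+06 Hz.

(a) f₀ = 1.117e+05 Hz  (b) Q = 0.01904  (c) BW = 5.864e+06 Hz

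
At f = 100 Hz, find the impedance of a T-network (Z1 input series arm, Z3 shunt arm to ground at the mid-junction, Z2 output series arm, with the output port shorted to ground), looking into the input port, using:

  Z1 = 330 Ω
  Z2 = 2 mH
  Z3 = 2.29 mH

Step 1 — Angular frequency: ω = 2π·f = 2π·100 = 628.3 rad/s.
Step 2 — Component impedances:
  Z1: Z = R = 330 Ω
  Z2: Z = jωL = j·628.3·0.002 = 0 + j1.257 Ω
  Z3: Z = jωL = j·628.3·0.00229 = 0 + j1.439 Ω
Step 3 — With the output port shorted to ground, the output series arm Z2 runs from the junction to ground; the shunt arm Z3 also runs from the junction to ground. They appear in parallel: Z3 || Z2 = 0 + j0.6708 Ω.
Step 4 — Series with input arm Z1: Z_in = Z1 + (Z3 || Z2) = 330 + j0.6708 Ω = 330∠0.1° Ω.

Z = 330 + j0.6708 Ω = 330∠0.1° Ω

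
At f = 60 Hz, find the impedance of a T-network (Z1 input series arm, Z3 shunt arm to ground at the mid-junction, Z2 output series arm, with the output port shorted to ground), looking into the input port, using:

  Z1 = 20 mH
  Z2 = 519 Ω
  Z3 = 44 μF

Step 1 — Angular frequency: ω = 2π·f = 2π·60 = 377 rad/s.
Step 2 — Component impedances:
  Z1: Z = jωL = j·377·0.02 = 0 + j7.54 Ω
  Z2: Z = R = 519 Ω
  Z3: Z = 1/(jωC) = -j/(ω·C) = 0 - j60.29 Ω
Step 3 — With the output port shorted to ground, the output series arm Z2 runs from the junction to ground; the shunt arm Z3 also runs from the junction to ground. They appear in parallel: Z3 || Z2 = 6.909 - j59.48 Ω.
Step 4 — Series with input arm Z1: Z_in = Z1 + (Z3 || Z2) = 6.909 - j51.94 Ω = 52.4∠-82.4° Ω.

Z = 6.909 - j51.94 Ω = 52.4∠-82.4° Ω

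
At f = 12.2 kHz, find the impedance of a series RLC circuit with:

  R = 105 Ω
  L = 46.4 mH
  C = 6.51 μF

Step 1 — Angular frequency: ω = 2π·f = 2π·1.22e+04 = 7.665e+04 rad/s.
Step 2 — Component impedances:
  R: Z = R = 105 Ω
  L: Z = jωL = j·7.665e+04·0.0464 = 0 + j3557 Ω
  C: Z = 1/(jωC) = -j/(ω·C) = 0 - j2.004 Ω
Step 3 — Series combination: Z_total = R + L + C = 105 + j3555 Ω = 3556∠88.3° Ω.

Z = 105 + j3555 Ω = 3556∠88.3° Ω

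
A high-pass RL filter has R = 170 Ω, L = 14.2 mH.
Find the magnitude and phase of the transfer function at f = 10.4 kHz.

Step 1 — Angular frequency: ω = 2π·1.04e+04 = 6.535e+04 rad/s.
Step 2 — Transfer function: H(jω) = jωL/(R + jωL).
Step 3 — Numerator jωL = j·927.9; denominator R + jωL = 170 + j927.9.
Step 4 — H = 0.9675 + j0.1773.
Step 5 — Magnitude: |H| = 0.9836 (-0.1 dB); phase: φ = 10.4°.

|H| = 0.9836 (-0.1 dB), φ = 10.4°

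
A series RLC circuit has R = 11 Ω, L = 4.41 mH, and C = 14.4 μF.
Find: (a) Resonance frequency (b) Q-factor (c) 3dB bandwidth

Step 1 — Resonance: ω₀ = 1/√(LC) = 1/√(0.00441·1.44e-05) = 3968 rad/s.
Step 2 — f₀ = ω₀/(2π) = 631.6 Hz.
Step 3 — Series Q: Q = ω₀L/R = 3968·0.00441/11 = 1.591.
Step 4 — Bandwidth: Δω = ω₀/Q = 2494 rad/s; BW = Δω/(2π) = 397 Hz.

(a) f₀ = 631.6 Hz  (b) Q = 1.591  (c) BW = 397 Hz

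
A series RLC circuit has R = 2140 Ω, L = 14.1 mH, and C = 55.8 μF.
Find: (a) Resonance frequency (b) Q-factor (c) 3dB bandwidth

Step 1 — Resonance: ω₀ = 1/√(LC) = 1/√(0.0141·5.58e-05) = 1127 rad/s.
Step 2 — f₀ = ω₀/(2π) = 179.4 Hz.
Step 3 — Series Q: Q = ω₀L/R = 1127·0.0141/2140 = 0.007428.
Step 4 — Bandwidth: Δω = ω₀/Q = 1.518e+05 rad/s; BW = Δω/(2π) = 2.416e+04 Hz.

(a) f₀ = 179.4 Hz  (b) Q = 0.007428  (c) BW = 2.416e+04 Hz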